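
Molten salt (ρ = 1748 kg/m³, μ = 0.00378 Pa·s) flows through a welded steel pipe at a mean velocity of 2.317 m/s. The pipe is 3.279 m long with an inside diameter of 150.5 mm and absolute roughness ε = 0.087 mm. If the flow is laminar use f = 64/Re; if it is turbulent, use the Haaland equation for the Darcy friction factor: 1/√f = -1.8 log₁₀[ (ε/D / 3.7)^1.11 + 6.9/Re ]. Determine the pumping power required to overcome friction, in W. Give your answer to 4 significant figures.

P ≈ 81.70 W

Reynolds number Re = ρVD/μ = 1748 · 2.317 · 0.1505 / 0.00378 = 1.613e+05.
Re > 4000 → turbulent. Relative roughness ε/D = 8.7e-05/0.1505 = 0.000578. Haaland: 1/√f = -1.8 log₁₀[(0.000578/3.7)^1.11 + 6.9/1.613e+05] = -1.8 log₁₀[5.96e-05 + 4.28e-05] = 7.182, so f = 0.01939.
Darcy-Weisbach: ΔP = f(L/D)(ρV²/2) = 0.01939·(3.279/0.1505)·(1748·2.317²/2) = 0.01939·21.79·4692 = 1982 Pa.
Q = V·A = 2.317·0.01779 = 0.04122 m³/s.
Pumping power P = QΔP = 0.04122·1982 = 81.696 W = 81.70 W.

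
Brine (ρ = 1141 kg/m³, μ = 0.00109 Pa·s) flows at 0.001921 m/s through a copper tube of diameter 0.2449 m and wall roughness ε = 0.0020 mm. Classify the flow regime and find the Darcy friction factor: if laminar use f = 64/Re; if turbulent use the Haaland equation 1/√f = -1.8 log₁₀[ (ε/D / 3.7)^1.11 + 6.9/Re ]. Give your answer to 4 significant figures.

f ≈ 0.1300

Re = ρVD/μ = 1141·0.001921·0.2449/0.00109 = 492.5.
Re < 2300 → laminar, so f = 64/Re = 0.13 (roughness is irrelevant in laminar flow).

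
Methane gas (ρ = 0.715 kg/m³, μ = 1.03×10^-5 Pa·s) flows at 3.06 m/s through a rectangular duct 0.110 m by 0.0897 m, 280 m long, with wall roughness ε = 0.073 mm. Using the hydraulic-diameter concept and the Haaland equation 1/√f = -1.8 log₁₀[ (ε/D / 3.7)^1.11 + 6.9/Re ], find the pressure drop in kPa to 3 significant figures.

Hydraulic diameter D_h = 4A/P = 4·(0.11·0.0897)/(2·(0.11+0.0897)) = 0.03947/0.3994 = 0.09882 m.
Re = ρVD_h/μ = 0.715·3.06·0.09882/1.03e-05 = 2.099e+04.
ε/D_h = 7.3e-05/0.09882 = 0.000739; Haaland gives 1/√f = -1.8 log₁₀[7.82e-05+0.000329] = 6.103, so f = 0.02685.
ΔP = f(L/D_h)(ρV²/2) = 0.02685·280/0.09882·3.347 = 254.7 Pa.
ΔP = 0.255 kPa.

ΔP ≈ 0.255 kPa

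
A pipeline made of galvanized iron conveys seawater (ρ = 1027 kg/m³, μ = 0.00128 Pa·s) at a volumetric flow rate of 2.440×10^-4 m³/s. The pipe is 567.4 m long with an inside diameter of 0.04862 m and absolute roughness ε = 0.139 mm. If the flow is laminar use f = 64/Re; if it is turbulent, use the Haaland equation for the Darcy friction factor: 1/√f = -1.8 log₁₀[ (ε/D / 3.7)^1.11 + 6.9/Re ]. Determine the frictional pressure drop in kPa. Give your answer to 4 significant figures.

Cross-sectional area A = πD²/4 = π(0.04862)²/4 = 0.001857 m²; mean velocity V = Q/A = 0.000244/0.001857 = 0.1314 m/s.
Reynolds number Re = ρVD/μ = 1027 · 0.1314 · 0.04862 / 0.00128 = 5127.
Re > 4000 → turbulent. Relative roughness ε/D = 0.000139/0.04862 = 0.00286. Haaland: 1/√f = -1.8 log₁₀[(0.00286/3.7)^1.11 + 6.9/5127] = -1.8 log₁₀[0.000351 + 0.00135] = 4.986, so f = 0.04022.
Darcy-Weisbach: ΔP = f(L/D)(ρV²/2) = 0.04022·(567.4/0.04862)·(1027·0.1314²/2) = 0.04022·1.167e+04·8.869 = 4163 Pa.
ΔP = 4163 Pa = 4.163 kPa.

ΔP ≈ 4.163 kPa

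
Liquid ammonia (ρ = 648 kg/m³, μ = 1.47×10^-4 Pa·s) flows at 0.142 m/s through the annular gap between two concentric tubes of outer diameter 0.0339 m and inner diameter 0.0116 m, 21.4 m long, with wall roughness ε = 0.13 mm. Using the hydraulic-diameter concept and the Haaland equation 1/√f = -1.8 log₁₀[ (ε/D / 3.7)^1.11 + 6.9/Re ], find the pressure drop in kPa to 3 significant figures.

ΔP ≈ 0.231 kPa

Hydraulic diameter D_h = 4A/P = D_o - D_i = 0.0339 - 0.0116 = 0.0223 m.
Re = ρVD_h/μ = 648·0.142·0.0223/0.000147 = 1.396e+04.
ε/D_h = 0.00013/0.0223 = 0.00583; Haaland gives 1/√f = -1.8 log₁₀[0.000775+0.000494] = 5.214, so f = 0.03679.
ΔP = f(L/D_h)(ρV²/2) = 0.03679·21.4/0.0223·6.533 = 230.6 Pa.
ΔP = 0.231 kPa.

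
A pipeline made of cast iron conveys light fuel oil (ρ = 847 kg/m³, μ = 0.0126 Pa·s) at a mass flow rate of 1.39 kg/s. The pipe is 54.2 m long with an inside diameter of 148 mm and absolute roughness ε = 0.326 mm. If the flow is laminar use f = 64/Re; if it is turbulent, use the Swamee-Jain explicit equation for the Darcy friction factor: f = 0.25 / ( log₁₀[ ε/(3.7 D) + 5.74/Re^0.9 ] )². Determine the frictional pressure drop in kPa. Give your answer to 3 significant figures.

A = πD²/4 = π(0.148)²/4 = 0.0172 m²; mean velocity V = ṁ/(ρA) = 1.39/(847 · 0.0172) = 0.09539 m/s.
Reynolds number Re = ρVD/μ = 847 · 0.09539 · 0.148 / 0.0126 = 949.1.
Re < 2300 → laminar flow, so f = 64/Re = 64/949.1 = 0.06744 (the turbulent correlation is not needed).
Darcy-Weisbach: ΔP = f(L/D)(ρV²/2) = 0.06744·(54.2/0.148)·(847·0.09539²/2) = 0.06744·366.2·3.854 = 95.17 Pa.
ΔP = 95.17 Pa = 0.0952 kPa.

ΔP ≈ 0.0952 kPa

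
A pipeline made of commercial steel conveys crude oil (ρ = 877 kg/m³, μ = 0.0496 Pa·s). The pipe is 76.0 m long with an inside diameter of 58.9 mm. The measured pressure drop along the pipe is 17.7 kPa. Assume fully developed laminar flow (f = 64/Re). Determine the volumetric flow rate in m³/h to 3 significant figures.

Q ≈ 4.99 m³/h

For laminar flow, f = 64/Re with Re = ρVD/μ, so Darcy-Weisbach reduces to ΔP = 32μLV/D². Solving for V: V = ΔP·D²/(32μL) = 1.77e+04·(0.0589)²/(32·0.0496·76) = 0.509 m/s.
Check: Re = ρVD/μ = 877·0.509·0.0589/0.0496 = 530.1 < 2300, so the laminar assumption holds.
Q = V·A = 0.509·(π/4·0.0589²) = 0.001387 m³/s = 4.99 m³/h.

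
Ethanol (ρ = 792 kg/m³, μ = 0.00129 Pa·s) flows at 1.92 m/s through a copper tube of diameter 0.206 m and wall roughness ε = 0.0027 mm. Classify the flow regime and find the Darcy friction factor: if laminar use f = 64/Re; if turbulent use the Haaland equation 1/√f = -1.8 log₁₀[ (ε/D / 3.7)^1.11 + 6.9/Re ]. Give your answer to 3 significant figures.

f ≈ 0.0150

Re = ρVD/μ = 792·1.92·0.206/0.00129 = 2.428e+05.
Re > 4000 → turbulent. ε/D = 2.7e-06/0.206 = 1.31e-05; Haaland: 1/√f = -1.8 log₁₀[8.91e-07 + 2.84e-05] = 8.159, so f = 0.01502.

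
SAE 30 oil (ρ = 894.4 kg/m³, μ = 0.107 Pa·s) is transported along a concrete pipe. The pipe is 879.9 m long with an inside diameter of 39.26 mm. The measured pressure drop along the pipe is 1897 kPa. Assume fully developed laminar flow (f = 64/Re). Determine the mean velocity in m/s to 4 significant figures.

V ≈ 0.9705 m/s

For laminar flow, f = 64/Re with Re = ρVD/μ, so Darcy-Weisbach reduces to ΔP = 32μLV/D². Solving for V: V = ΔP·D²/(32μL) = 1.897e+06·(0.03926)²/(32·0.107·879.9) = 0.9705 m/s.
Check: Re = ρVD/μ = 894.4·0.9705·0.03926/0.107 = 318.5 < 2300, so the laminar assumption holds.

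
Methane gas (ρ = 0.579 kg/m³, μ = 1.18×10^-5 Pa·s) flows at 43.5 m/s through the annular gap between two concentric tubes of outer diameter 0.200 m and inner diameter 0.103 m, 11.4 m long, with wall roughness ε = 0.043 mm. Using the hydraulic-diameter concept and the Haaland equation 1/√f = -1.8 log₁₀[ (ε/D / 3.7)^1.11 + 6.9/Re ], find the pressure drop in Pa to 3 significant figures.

ΔP ≈ 1180 Pa

Hydraulic diameter D_h = 4A/P = D_o - D_i = 0.2 - 0.103 = 0.097 m.
Re = ρVD_h/μ = 0.579·43.5·0.097/1.18e-05 = 2.07e+05.
ε/D_h = 4.3e-05/0.097 = 0.000443; Haaland gives 1/√f = -1.8 log₁₀[4.44e-05+3.33e-05] = 7.397, so f = 0.01828.
ΔP = f(L/D_h)(ρV²/2) = 0.01828·11.4/0.097·547.8 = 1177 Pa.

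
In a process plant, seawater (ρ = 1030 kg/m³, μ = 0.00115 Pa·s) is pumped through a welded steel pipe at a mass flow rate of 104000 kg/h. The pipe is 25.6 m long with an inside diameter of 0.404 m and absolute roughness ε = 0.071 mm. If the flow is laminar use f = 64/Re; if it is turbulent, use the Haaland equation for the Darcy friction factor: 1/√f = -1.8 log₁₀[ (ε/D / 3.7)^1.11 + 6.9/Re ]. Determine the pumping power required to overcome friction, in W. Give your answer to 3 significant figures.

P ≈ 0.851 W

ṁ = 104000 kg/h = 104000/3600 = 28.89 kg/s.
A = πD²/4 = π(0.404)²/4 = 0.1282 m²; mean velocity V = ṁ/(ρA) = 28.89/(1030 · 0.1282) = 0.2188 m/s.
Reynolds number Re = ρVD/μ = 1030 · 0.2188 · 0.404 / 0.00115 = 7.917e+04.
Re > 4000 → turbulent. Relative roughness ε/D = 7.1e-05/0.404 = 0.000176. Haaland: 1/√f = -1.8 log₁₀[(0.000176/3.7)^1.11 + 6.9/7.917e+04] = -1.8 log₁₀[1.59e-05 + 8.72e-05] = 7.177, so f = 0.01942.
Darcy-Weisbach: ΔP = f(L/D)(ρV²/2) = 0.01942·(25.6/0.404)·(1030·0.2188²/2) = 0.01942·63.37·24.65 = 30.33 Pa.
Q = ṁ/ρ = 28.89/1030 = 0.02805 m³/s.
Pumping power P = QΔP = 0.02805·30.33 = 0.8508 W = 0.851 W.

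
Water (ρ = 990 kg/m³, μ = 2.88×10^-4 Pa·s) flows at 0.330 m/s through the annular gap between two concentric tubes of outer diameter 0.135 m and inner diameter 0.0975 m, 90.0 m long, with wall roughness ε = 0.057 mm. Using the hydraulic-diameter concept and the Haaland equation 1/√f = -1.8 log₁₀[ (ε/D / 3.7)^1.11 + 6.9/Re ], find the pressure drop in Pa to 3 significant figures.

ΔP ≈ 3310 Pa

Hydraulic diameter D_h = 4A/P = D_o - D_i = 0.135 - 0.0975 = 0.0375 m.
Re = ρVD_h/μ = 990·0.33·0.0375/0.000288 = 4.254e+04.
ε/D_h = 5.7e-05/0.0375 = 0.00152; Haaland gives 1/√f = -1.8 log₁₀[0.000174+0.000162] = 6.252, so f = 0.02559.
ΔP = f(L/D_h)(ρV²/2) = 0.02559·90/0.0375·53.91 = 3310 Pa.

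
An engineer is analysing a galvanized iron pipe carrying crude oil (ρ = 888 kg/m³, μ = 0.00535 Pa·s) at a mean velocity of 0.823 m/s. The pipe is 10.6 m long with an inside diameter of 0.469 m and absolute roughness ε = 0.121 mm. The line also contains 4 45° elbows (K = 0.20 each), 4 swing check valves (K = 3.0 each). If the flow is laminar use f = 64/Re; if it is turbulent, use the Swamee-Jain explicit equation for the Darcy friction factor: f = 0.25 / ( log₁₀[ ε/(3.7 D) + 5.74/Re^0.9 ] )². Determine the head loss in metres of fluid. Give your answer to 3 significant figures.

h_f ≈ 0.458 m

Reynolds number Re = ρVD/μ = 888 · 0.823 · 0.469 / 0.00535 = 6.407e+04.
Re > 4000 → turbulent. Relative roughness ε/D = 0.000121/0.469 = 0.000258. Swamee-Jain: f = 0.25/(log₁₀[0.000258/3.7 + 5.74/6.407e+04^0.9])² = 0.25/(log₁₀[6.97e-05 + 0.000271])² = 0.25/(-3.468)² = 0.02079.
Total minor-loss coefficient ΣK = 4·0.2 + 4·3 = 12.8.
ΔP = [f·L/D + ΣK]·(ρV²/2) = [0.02079·10.6/0.469 + 12.8]·(888·0.823²/2) = [0.4699 + 12.8]·300.7 = 3991 Pa.
Head loss h_f = ΔP/(ρg) = 3991/(888·9.81) = 0.458 m.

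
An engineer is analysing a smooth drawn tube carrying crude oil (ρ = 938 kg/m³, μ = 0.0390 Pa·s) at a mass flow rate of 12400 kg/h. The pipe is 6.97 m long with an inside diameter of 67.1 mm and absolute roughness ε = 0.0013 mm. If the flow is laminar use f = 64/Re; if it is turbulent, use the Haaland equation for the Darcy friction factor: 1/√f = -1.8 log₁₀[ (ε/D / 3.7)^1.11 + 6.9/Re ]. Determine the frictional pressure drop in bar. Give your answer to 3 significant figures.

ṁ = 12400 kg/h = 12400/3600 = 3.444 kg/s.
A = πD²/4 = π(0.0671)²/4 = 0.003536 m²; mean velocity V = ṁ/(ρA) = 3.444/(938 · 0.003536) = 1.038 m/s.
Reynolds number Re = ρVD/μ = 938 · 1.038 · 0.0671 / 0.039 = 1676.
Re < 2300 → laminar flow, so f = 64/Re = 64/1676 = 0.03819 (the turbulent correlation is not needed).
Darcy-Weisbach: ΔP = f(L/D)(ρV²/2) = 0.03819·(6.97/0.0671)·(938·1.038²/2) = 0.03819·103.9·505.7 = 2006 Pa.
ΔP = 2006 Pa = 0.0201 bar.

ΔP ≈ 0.0201 bar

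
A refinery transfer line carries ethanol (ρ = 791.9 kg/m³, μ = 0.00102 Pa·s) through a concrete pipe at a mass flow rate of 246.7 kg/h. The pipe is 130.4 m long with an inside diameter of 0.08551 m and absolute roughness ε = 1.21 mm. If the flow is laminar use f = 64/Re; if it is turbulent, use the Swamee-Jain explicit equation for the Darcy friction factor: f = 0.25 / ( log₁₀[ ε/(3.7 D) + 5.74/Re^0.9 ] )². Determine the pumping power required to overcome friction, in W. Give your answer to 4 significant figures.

P ≈ 7.590×10^-4 W

ṁ = 246.7 kg/h = 246.7/3600 = 0.06853 kg/s.
A = πD²/4 = π(0.08551)²/4 = 0.005743 m²; mean velocity V = ṁ/(ρA) = 0.06853/(791.9 · 0.005743) = 0.01507 m/s.
Reynolds number Re = ρVD/μ = 791.9 · 0.01507 · 0.08551 / 0.00102 = 1000.
Re < 2300 → laminar flow, so f = 64/Re = 64/1000 = 0.06398 (the turbulent correlation is not needed).
Darcy-Weisbach: ΔP = f(L/D)(ρV²/2) = 0.06398·(130.4/0.08551)·(791.9·0.01507²/2) = 0.06398·1525·0.08991 = 8.771 Pa.
Q = ṁ/ρ = 0.06853/791.9 = 8.654e-05 m³/s.
Pumping power P = QΔP = 8.654e-05·8.771 = 7.5904×10^-4 W = 7.590×10^-4 W.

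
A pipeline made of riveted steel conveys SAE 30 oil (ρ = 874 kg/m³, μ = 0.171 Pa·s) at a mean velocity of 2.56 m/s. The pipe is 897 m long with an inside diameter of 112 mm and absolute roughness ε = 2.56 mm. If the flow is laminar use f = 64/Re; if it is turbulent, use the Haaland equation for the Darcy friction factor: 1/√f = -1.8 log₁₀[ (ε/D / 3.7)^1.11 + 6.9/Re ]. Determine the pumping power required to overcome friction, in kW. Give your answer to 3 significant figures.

P ≈ 25.3 kW

Reynolds number Re = ρVD/μ = 874 · 2.56 · 0.112 / 0.171 = 1465.
Re < 2300 → laminar flow, so f = 64/Re = 64/1465 = 0.04367 (the turbulent correlation is not needed).
Darcy-Weisbach: ΔP = f(L/D)(ρV²/2) = 0.04367·(897/0.112)·(874·2.56²/2) = 0.04367·8009·2864 = 1.002e+06 Pa.
Q = V·A = 2.56·0.009852 = 0.02522 m³/s.
Pumping power P = QΔP = 0.02522·1.002e+06 = 25260 W = 25.3 kW.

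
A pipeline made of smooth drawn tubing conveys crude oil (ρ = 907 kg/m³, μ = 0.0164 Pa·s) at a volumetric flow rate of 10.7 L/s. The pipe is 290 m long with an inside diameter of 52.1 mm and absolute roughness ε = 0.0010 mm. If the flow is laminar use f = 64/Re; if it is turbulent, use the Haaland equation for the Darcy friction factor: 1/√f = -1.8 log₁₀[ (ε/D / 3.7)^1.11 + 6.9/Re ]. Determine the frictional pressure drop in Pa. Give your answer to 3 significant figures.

ΔP ≈ 1.78×10^6 Pa

Q = 10.7 L/s = 10.7/1000 = 0.0107 m³/s.
Cross-sectional area A = πD²/4 = π(0.0521)²/4 = 0.002132 m²; mean velocity V = Q/A = 0.0107/0.002132 = 5.019 m/s.
Reynolds number Re = ρVD/μ = 907 · 5.019 · 0.0521 / 0.0164 = 1.446e+04.
Re > 4000 → turbulent. Relative roughness ε/D = 1e-06/0.0521 = 1.92e-05. Haaland: 1/√f = -1.8 log₁₀[(1.92e-05/3.7)^1.11 + 6.9/1.446e+04] = -1.8 log₁₀[1.36e-06 + 0.000477] = 5.976, so f = 0.028.
Darcy-Weisbach: ΔP = f(L/D)(ρV²/2) = 0.028·(290/0.0521)·(907·5.019²/2) = 0.028·5566·1.142e+04 = 1.78e+06 Pa.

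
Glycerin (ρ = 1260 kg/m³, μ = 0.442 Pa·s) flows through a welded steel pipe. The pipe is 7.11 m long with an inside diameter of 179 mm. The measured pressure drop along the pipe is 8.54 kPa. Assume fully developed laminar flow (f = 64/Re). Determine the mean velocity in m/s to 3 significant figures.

V ≈ 2.72 m/s

For laminar flow, f = 64/Re with Re = ρVD/μ, so Darcy-Weisbach reduces to ΔP = 32μLV/D². Solving for V: V = ΔP·D²/(32μL) = 8540·(0.179)²/(32·0.442·7.11) = 2.721 m/s.
Check: Re = ρVD/μ = 1260·2.721·0.179/0.442 = 1388 < 2300, so the laminar assumption holds.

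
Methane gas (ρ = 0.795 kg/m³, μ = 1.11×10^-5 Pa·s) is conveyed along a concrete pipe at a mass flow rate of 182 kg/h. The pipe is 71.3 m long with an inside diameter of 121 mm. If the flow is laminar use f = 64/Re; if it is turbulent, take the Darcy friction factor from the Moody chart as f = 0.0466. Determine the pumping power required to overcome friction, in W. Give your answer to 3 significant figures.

ṁ = 182 kg/h = 182/3600 = 0.05056 kg/s.
A = πD²/4 = π(0.121)²/4 = 0.0115 m²; mean velocity V = ṁ/(ρA) = 0.05056/(0.795 · 0.0115) = 5.53 m/s.
Reynolds number Re = ρVD/μ = 0.795 · 5.53 · 0.121 / 1.11e-05 = 4.793e+04.
Re > 4000 → turbulent; use the Moody-chart value f = 0.0466.
Darcy-Weisbach: ΔP = f(L/D)(ρV²/2) = 0.0466·(71.3/0.121)·(0.795·5.53²/2) = 0.0466·589.3·12.16 = 333.8 Pa.
Q = ṁ/ρ = 0.05056/0.795 = 0.06359 m³/s.
Pumping power P = QΔP = 0.06359·333.8 = 21.23 W = 21.2 W.

P ≈ 21.2 W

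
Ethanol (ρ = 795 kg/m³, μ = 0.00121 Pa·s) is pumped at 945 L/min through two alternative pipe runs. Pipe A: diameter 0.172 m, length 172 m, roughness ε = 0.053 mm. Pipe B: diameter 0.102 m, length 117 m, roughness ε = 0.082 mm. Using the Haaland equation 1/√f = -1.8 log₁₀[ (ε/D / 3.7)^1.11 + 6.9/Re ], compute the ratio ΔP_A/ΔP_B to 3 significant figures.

ΔP_A/ΔP_B ≈ 0.104

Pipe A: V = Q/A = 0.01575/0.02324 = 0.6779 m/s; Re = 7.66e+04; ε/D = 0.000308; Haaland → f = 0.02007; ΔP_A = f(L/D)(ρV²/2) = 3665 Pa.
Pipe B: V = Q/A = 0.01575/0.008171 = 1.927 m/s; Re = 1.292e+05; ε/D = 0.000804; Haaland → f = 0.02076; ΔP_B = f(L/D)(ρV²/2) = 3.516e+04 Pa.
ΔP_A/ΔP_B = 3665/3.516e+04 = 0.104.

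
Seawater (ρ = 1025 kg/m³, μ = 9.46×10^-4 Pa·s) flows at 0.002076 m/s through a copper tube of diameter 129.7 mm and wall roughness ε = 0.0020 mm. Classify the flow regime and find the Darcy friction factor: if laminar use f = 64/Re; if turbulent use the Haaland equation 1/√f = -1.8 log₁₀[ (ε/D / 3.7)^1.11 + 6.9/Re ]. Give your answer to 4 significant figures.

Re = ρVD/μ = 1025·0.002076·0.1297/0.000946 = 291.7.
Re < 2300 → laminar, so f = 64/Re = 0.2194 (roughness is irrelevant in laminar flow).

f ≈ 0.2194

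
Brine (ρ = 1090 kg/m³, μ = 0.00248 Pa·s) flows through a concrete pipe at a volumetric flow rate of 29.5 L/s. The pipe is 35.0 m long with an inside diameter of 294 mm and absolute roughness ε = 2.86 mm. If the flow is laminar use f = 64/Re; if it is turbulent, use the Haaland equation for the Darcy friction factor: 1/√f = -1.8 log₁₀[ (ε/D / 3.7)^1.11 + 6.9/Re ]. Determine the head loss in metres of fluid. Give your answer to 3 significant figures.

Q = 29.5 L/s = 29.5/1000 = 0.0295 m³/s.
Cross-sectional area A = πD²/4 = π(0.294)²/4 = 0.06789 m²; mean velocity V = Q/A = 0.0295/0.06789 = 0.4345 m/s.
Reynolds number Re = ρVD/μ = 1090 · 0.4345 · 0.294 / 0.00248 = 5.615e+04.
Re > 4000 → turbulent. Relative roughness ε/D = 0.00286/0.294 = 0.00973. Haaland: 1/√f = -1.8 log₁₀[(0.00973/3.7)^1.11 + 6.9/5.615e+04] = -1.8 log₁₀[0.00137 + 0.000123] = 5.088, so f = 0.03863.
Darcy-Weisbach: ΔP = f(L/D)(ρV²/2) = 0.03863·(35/0.294)·(1090·0.4345²/2) = 0.03863·119·102.9 = 473.3 Pa.
Head loss h_f = ΔP/(ρg) = 473.3/(1090·9.81) = 0.0443 m.

h_f ≈ 0.0443 m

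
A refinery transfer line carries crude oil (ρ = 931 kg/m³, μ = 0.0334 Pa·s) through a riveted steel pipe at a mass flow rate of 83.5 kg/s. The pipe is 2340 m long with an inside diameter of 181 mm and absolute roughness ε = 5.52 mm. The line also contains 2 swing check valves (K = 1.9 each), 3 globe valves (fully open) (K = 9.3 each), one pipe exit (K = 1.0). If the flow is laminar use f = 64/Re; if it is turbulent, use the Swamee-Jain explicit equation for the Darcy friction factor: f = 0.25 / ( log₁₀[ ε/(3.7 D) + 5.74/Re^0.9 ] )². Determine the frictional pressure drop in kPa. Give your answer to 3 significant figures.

A = πD²/4 = π(0.181)²/4 = 0.02573 m²; mean velocity V = ṁ/(ρA) = 83.5/(931 · 0.02573) = 3.486 m/s.
Reynolds number Re = ρVD/μ = 931 · 3.486 · 0.181 / 0.0334 = 1.759e+04.
Re > 4000 → turbulent. Relative roughness ε/D = 0.00552/0.181 = 0.0305. Swamee-Jain: f = 0.25/(log₁₀[0.0305/3.7 + 5.74/1.759e+04^0.9])² = 0.25/(log₁₀[0.00824 + 0.000867])² = 0.25/(-2.04)² = 0.06004.
Total minor-loss coefficient ΣK = 2·1.9 + 3·9.3 + 1·1 = 32.7.
ΔP = [f·L/D + ΣK]·(ρV²/2) = [0.06004·2340/0.181 + 32.7]·(931·3.486²/2) = [776.3 + 32.7]·5656 = 4.575e+06 Pa.
ΔP = 4.575e+06 Pa = 4580 kPa.

ΔP ≈ 4580 kPa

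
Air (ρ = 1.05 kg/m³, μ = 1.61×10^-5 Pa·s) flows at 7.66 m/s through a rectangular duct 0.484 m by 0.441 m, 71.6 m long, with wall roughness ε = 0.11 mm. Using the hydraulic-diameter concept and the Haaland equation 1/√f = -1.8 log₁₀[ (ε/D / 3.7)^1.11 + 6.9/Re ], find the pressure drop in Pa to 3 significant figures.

ΔP ≈ 80.4 Pa

Hydraulic diameter D_h = 4A/P = 4·(0.484·0.441)/(2·(0.484+0.441)) = 0.8538/1.85 = 0.4615 m.
Re = ρVD_h/μ = 1.05·7.66·0.4615/1.61e-05 = 2.305e+05.
ε/D_h = 0.00011/0.4615 = 0.000238; Haaland gives 1/√f = -1.8 log₁₀[2.23e-05+2.99e-05] = 7.708, so f = 0.01683.
ΔP = f(L/D_h)(ρV²/2) = 0.01683·71.6/0.4615·30.8 = 80.44 Pa.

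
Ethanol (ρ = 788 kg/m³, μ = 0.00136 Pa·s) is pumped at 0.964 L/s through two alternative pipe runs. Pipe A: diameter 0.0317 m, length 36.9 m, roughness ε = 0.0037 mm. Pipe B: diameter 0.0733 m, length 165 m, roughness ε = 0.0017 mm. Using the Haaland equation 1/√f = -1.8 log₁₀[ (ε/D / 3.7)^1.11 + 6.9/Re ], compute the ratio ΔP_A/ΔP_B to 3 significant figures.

Pipe A: V = Q/A = 0.000964/0.0007892 = 1.221 m/s; Re = 2.243e+04; ε/D = 0.000117; Haaland → f = 0.02522; ΔP_A = f(L/D)(ρV²/2) = 1.726e+04 Pa.
Pipe B: V = Q/A = 0.000964/0.00422 = 0.2284 m/s; Re = 9702; ε/D = 2.32e-05; Haaland → f = 0.03116; ΔP_B = f(L/D)(ρV²/2) = 1442 Pa.
ΔP_A/ΔP_B = 1.726e+04/1442 = 12.0.

ΔP_A/ΔP_B ≈ 12.0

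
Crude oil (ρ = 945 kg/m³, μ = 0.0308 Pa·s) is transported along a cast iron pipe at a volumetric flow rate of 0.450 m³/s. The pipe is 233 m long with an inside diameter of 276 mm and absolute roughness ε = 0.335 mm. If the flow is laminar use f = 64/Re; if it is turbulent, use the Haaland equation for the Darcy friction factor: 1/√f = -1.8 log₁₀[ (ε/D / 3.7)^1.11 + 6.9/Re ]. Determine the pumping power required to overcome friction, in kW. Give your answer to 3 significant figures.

P ≈ 240 kW

Cross-sectional area A = πD²/4 = π(0.276)²/4 = 0.05983 m²; mean velocity V = Q/A = 0.45/0.05983 = 7.522 m/s.
Reynolds number Re = ρVD/μ = 945 · 7.522 · 0.276 / 0.0308 = 6.369e+04.
Re > 4000 → turbulent. Relative roughness ε/D = 0.000335/0.276 = 0.00121. Haaland: 1/√f = -1.8 log₁₀[(0.00121/3.7)^1.11 + 6.9/6.369e+04] = -1.8 log₁₀[0.000136 + 0.000108] = 6.502, so f = 0.02365.
Darcy-Weisbach: ΔP = f(L/D)(ρV²/2) = 0.02365·(233/0.276)·(945·7.522²/2) = 0.02365·844.2·2.673e+04 = 5.337e+05 Pa.
Pumping power P = QΔP = 0.45·5.337e+05 = 240200 W = 240 kW.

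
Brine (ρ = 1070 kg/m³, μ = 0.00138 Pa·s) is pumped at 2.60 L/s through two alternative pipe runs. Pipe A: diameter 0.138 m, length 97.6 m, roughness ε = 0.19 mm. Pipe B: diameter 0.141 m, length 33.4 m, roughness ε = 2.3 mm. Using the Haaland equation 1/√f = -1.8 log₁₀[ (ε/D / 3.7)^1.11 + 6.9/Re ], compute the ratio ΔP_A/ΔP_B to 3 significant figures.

Pipe A: V = Q/A = 0.0026/0.01496 = 0.1738 m/s; Re = 1.86e+04; ε/D = 0.00138; Haaland → f = 0.02872; ΔP_A = f(L/D)(ρV²/2) = 328.4 Pa.
Pipe B: V = Q/A = 0.0026/0.01561 = 0.1665 m/s; Re = 1.82e+04; ε/D = 0.0163; Haaland → f = 0.0474; ΔP_B = f(L/D)(ρV²/2) = 166.5 Pa.
ΔP_A/ΔP_B = 328.4/166.5 = 1.97.

ΔP_A/ΔP_B ≈ 1.97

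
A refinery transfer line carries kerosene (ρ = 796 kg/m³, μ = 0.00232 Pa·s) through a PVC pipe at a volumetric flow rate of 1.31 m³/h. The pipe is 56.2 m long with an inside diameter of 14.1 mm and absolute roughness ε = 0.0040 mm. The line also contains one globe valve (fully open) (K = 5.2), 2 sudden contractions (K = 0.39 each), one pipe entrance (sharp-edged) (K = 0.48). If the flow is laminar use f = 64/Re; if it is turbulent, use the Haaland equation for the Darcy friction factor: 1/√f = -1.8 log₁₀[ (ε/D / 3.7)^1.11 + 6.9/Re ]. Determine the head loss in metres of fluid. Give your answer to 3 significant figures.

h_f ≈ 35.2 m

Q = 1.31 m³/h = 1.31/3600 = 0.0003639 m³/s.
Cross-sectional area A = πD²/4 = π(0.0141)²/4 = 0.0001561 m²; mean velocity V = Q/A = 0.0003639/0.0001561 = 2.33 m/s.
Reynolds number Re = ρVD/μ = 796 · 2.33 · 0.0141 / 0.00232 = 1.127e+04.
Re > 4000 → turbulent. Relative roughness ε/D = 4e-06/0.0141 = 0.000284. Haaland: 1/√f = -1.8 log₁₀[(0.000284/3.7)^1.11 + 6.9/1.127e+04] = -1.8 log₁₀[2.7e-05 + 0.000612] = 5.75, so f = 0.03025.
Total minor-loss coefficient ΣK = 1·5.2 + 2·0.39 + 1·0.48 = 6.46.
ΔP = [f·L/D + ΣK]·(ρV²/2) = [0.03025·56.2/0.0141 + 6.46]·(796·2.33²/2) = [120.6 + 6.46]·2162 = 2.745e+05 Pa.
Head loss h_f = ΔP/(ρg) = 2.745e+05/(796·9.81) = 35.2 m.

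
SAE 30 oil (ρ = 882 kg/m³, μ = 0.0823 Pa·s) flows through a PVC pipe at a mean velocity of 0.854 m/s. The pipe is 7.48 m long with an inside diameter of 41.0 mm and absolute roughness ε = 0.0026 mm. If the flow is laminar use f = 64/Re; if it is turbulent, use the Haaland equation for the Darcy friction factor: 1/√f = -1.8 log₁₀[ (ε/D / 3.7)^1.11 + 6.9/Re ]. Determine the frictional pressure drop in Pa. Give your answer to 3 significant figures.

Reynolds number Re = ρVD/μ = 882 · 0.854 · 0.041 / 0.0823 = 375.2.
Re < 2300 → laminar flow, so f = 64/Re = 64/375.2 = 0.1706 (the turbulent correlation is not needed).
Darcy-Weisbach: ΔP = f(L/D)(ρV²/2) = 0.1706·(7.48/0.041)·(882·0.854²/2) = 0.1706·182.4·321.6 = 1.001e+04 Pa.

ΔP ≈ 10000 Pa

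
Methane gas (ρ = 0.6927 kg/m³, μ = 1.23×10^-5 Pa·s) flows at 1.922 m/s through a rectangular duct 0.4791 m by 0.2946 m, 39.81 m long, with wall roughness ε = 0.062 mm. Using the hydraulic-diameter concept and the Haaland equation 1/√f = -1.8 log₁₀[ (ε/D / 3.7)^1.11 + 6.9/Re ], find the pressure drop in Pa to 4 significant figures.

Hydraulic diameter D_h = 4A/P = 4·(0.4791·0.2946)/(2·(0.4791+0.2946)) = 0.5646/1.547 = 0.3649 m.
Re = ρVD_h/μ = 0.6927·1.922·0.3649/1.23e-05 = 3.949e+04.
ε/D_h = 6.2e-05/0.3649 = 0.00017; Haaland gives 1/√f = -1.8 log₁₀[1.53e-05+0.000175] = 6.698, so f = 0.02229.
ΔP = f(L/D_h)(ρV²/2) = 0.02229·39.81/0.3649·1.279 = 3.112 Pa.

ΔP ≈ 3.112 Pa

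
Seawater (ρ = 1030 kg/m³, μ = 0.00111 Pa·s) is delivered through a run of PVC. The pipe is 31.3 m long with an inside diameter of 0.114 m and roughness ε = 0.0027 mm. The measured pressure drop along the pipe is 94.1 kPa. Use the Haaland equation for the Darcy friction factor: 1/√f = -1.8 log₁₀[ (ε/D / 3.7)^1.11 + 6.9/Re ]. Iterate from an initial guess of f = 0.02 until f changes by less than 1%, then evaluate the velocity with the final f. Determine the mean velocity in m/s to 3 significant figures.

V ≈ 7.30 m/s

Rearranging Darcy-Weisbach: V = √(2·ΔP·D/(f·L·ρ)). With ε/D = 2.7e-06/0.114 = 2.37e-05, iterate starting from f = 0.02:
  f = 0.02 → V = √(2·9.41e+04·0.114/(0.02·31.3·1030)) = 5.768 m/s; Re = ρVD/μ = 6.102e+05; f → 0.01293
  f = 0.01293 → V = 7.173 m/s; Re = 7.588e+05; f → 0.01251
  f = 0.01251 → V = 7.292 m/s; Re = 7.714e+05; f → 0.01248
Converged (Δf/f < 1%). With the final f = 0.01248: V = √(2·9.41e+04·0.114/(0.01248·31.3·1030)) = 7.301 m/s.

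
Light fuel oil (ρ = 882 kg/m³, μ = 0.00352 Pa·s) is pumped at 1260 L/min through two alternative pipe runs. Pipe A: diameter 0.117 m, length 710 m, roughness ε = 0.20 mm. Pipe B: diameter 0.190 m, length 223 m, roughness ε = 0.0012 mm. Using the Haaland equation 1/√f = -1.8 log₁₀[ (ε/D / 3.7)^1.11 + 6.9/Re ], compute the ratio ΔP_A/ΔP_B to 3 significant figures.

Pipe A: V = Q/A = 0.021/0.01075 = 1.953 m/s; Re = 5.726e+04; ε/D = 0.00171; Haaland → f = 0.02525; ΔP_A = f(L/D)(ρV²/2) = 2.578e+05 Pa.
Pipe B: V = Q/A = 0.021/0.02835 = 0.7407 m/s; Re = 3.526e+04; ε/D = 6.32e-06; Haaland → f = 0.02245; ΔP_B = f(L/D)(ρV²/2) = 6375 Pa.
ΔP_A/ΔP_B = 2.578e+05/6375 = 40.4.

ΔP_A/ΔP_B ≈ 40.4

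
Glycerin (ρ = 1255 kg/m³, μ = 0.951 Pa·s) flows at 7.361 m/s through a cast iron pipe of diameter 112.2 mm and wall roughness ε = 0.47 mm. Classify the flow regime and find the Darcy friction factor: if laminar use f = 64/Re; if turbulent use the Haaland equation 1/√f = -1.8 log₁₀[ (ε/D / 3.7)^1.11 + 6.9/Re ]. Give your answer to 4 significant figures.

Re = ρVD/μ = 1255·7.361·0.1122/0.951 = 1090.
Re < 2300 → laminar, so f = 64/Re = 0.05872 (roughness is irrelevant in laminar flow).

f ≈ 0.05872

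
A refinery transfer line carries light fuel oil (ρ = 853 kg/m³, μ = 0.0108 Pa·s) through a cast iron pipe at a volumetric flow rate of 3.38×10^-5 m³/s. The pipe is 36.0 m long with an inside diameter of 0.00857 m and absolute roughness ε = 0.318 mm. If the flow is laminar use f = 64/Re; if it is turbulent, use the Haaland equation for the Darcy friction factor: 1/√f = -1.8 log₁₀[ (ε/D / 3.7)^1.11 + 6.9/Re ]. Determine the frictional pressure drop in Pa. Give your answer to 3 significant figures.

ΔP ≈ 99300 Pa

Cross-sectional area A = πD²/4 = π(0.00857)²/4 = 5.768e-05 m²; mean velocity V = Q/A = 3.38e-05/5.768e-05 = 0.586 m/s.
Reynolds number Re = ρVD/μ = 853 · 0.586 · 0.00857 / 0.0108 = 396.6.
Re < 2300 → laminar flow, so f = 64/Re = 64/396.6 = 0.1614 (the turbulent correlation is not needed).
Darcy-Weisbach: ΔP = f(L/D)(ρV²/2) = 0.1614·(36/0.00857)·(853·0.586²/2) = 0.1614·4201·146.4 = 9.926e+04 Pa.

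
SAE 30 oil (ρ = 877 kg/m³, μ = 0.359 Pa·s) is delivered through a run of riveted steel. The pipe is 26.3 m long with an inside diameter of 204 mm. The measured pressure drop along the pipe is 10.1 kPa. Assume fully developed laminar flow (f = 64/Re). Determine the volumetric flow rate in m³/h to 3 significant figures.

Q ≈ 164 m³/h

For laminar flow, f = 64/Re with Re = ρVD/μ, so Darcy-Weisbach reduces to ΔP = 32μLV/D². Solving for V: V = ΔP·D²/(32μL) = 1.01e+04·(0.204)²/(32·0.359·26.3) = 1.391 m/s.
Check: Re = ρVD/μ = 877·1.391·0.204/0.359 = 693.3 < 2300, so the laminar assumption holds.
Q = V·A = 1.391·(π/4·0.204²) = 0.04547 m³/s = 164 m³/h.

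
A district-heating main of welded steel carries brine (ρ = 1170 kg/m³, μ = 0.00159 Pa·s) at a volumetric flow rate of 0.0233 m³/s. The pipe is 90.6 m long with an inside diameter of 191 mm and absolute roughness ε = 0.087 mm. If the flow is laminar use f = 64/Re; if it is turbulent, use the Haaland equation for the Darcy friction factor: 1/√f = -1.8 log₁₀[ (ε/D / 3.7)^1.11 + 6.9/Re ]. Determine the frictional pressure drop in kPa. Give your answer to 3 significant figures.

ΔP ≈ 3.59 kPa

Cross-sectional area A = πD²/4 = π(0.191)²/4 = 0.02865 m²; mean velocity V = Q/A = 0.0233/0.02865 = 0.8132 m/s.
Reynolds number Re = ρVD/μ = 1170 · 0.8132 · 0.191 / 0.00159 = 1.143e+05.
Re > 4000 → turbulent. Relative roughness ε/D = 8.7e-05/0.191 = 0.000455. Haaland: 1/√f = -1.8 log₁₀[(0.000455/3.7)^1.11 + 6.9/1.143e+05] = -1.8 log₁₀[4.57e-05 + 6.04e-05] = 7.154, so f = 0.01954.
Darcy-Weisbach: ΔP = f(L/D)(ρV²/2) = 0.01954·(90.6/0.191)·(1170·0.8132²/2) = 0.01954·474.3·386.9 = 3586 Pa.
ΔP = 3586 Pa = 3.59 kPa.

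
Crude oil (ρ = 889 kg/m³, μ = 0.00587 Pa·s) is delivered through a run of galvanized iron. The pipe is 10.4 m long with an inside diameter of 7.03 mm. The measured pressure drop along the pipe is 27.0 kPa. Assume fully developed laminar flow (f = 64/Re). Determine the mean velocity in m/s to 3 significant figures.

For laminar flow, f = 64/Re with Re = ρVD/μ, so Darcy-Weisbach reduces to ΔP = 32μLV/D². Solving for V: V = ΔP·D²/(32μL) = 2.7e+04·(0.00703)²/(32·0.00587·10.4) = 0.6831 m/s.
Check: Re = ρVD/μ = 889·0.6831·0.00703/0.00587 = 727.2 < 2300, so the laminar assumption holds.

V ≈ 0.683 m/s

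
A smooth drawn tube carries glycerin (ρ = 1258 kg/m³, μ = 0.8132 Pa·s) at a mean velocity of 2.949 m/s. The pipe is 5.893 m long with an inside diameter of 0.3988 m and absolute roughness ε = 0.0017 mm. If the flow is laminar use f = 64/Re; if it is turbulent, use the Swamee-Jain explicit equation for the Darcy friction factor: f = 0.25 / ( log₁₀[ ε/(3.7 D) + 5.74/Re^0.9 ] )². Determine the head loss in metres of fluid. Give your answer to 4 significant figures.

h_f ≈ 0.2304 m

Reynolds number Re = ρVD/μ = 1258 · 2.949 · 0.3988 / 0.813 = 1819.
Re < 2300 → laminar flow, so f = 64/Re = 64/1819 = 0.03518 (the turbulent correlation is not needed).
Darcy-Weisbach: ΔP = f(L/D)(ρV²/2) = 0.03518·(5.893/0.3988)·(1258·2.949²/2) = 0.03518·14.78·5470 = 2843 Pa.
Head loss h_f = ΔP/(ρg) = 2843/(1258·9.81) = 0.2304 m.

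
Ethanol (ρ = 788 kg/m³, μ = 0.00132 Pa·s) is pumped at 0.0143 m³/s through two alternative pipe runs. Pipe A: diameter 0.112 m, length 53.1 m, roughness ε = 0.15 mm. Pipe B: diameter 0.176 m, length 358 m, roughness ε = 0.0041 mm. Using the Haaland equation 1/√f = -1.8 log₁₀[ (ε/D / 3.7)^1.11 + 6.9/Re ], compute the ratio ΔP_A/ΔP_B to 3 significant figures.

ΔP_A/ΔP_B ≈ 1.66

Pipe A: V = Q/A = 0.0143/0.009852 = 1.451 m/s; Re = 9.705e+04; ε/D = 0.00134; Haaland → f = 0.02313; ΔP_A = f(L/D)(ρV²/2) = 9104 Pa.
Pipe B: V = Q/A = 0.0143/0.02433 = 0.5878 m/s; Re = 6.176e+04; ε/D = 2.33e-05; Haaland → f = 0.01983; ΔP_B = f(L/D)(ρV²/2) = 5490 Pa.
ΔP_A/ΔP_B = 9104/5490 = 1.66.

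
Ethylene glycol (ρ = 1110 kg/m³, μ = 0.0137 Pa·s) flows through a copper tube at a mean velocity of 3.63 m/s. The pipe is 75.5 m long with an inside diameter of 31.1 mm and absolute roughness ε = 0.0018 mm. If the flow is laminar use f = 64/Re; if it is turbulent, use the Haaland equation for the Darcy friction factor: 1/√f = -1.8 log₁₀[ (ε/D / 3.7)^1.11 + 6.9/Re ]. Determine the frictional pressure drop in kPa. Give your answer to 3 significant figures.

Reynolds number Re = ρVD/μ = 1110 · 3.63 · 0.0311 / 0.0137 = 9147.
Re > 4000 → turbulent. Relative roughness ε/D = 1.8e-06/0.0311 = 5.79e-05. Haaland: 1/√f = -1.8 log₁₀[(5.79e-05/3.7)^1.11 + 6.9/9147] = -1.8 log₁₀[4.63e-06 + 0.000754] = 5.616, so f = 0.03171.
Darcy-Weisbach: ΔP = f(L/D)(ρV²/2) = 0.03171·(75.5/0.0311)·(1110·3.63²/2) = 0.03171·2428·7313 = 5.63e+05 Pa.
ΔP = 5.63e+05 Pa = 563 kPa.

ΔP ≈ 563 kPa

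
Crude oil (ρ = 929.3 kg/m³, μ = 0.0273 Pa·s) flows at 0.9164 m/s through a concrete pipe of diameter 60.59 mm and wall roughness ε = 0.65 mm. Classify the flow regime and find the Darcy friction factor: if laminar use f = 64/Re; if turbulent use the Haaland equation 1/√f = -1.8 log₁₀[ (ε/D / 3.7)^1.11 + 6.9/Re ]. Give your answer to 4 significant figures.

f ≈ 0.03386

Re = ρVD/μ = 929.3·0.9164·0.06059/0.0273 = 1890.
Re < 2300 → laminar, so f = 64/Re = 0.03386 (roughness is irrelevant in laminar flow).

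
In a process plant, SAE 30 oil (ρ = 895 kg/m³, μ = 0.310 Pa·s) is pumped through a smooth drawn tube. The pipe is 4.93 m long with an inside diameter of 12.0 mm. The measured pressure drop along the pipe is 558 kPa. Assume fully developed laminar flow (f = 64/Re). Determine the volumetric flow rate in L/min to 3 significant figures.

For laminar flow, f = 64/Re with Re = ρVD/μ, so Darcy-Weisbach reduces to ΔP = 32μLV/D². Solving for V: V = ΔP·D²/(32μL) = 5.58e+05·(0.012)²/(32·0.31·4.93) = 1.643 m/s.
Check: Re = ρVD/μ = 895·1.643·0.012/0.31 = 56.92 < 2300, so the laminar assumption holds.
Q = V·A = 1.643·(π/4·0.012²) = 0.0001858 m³/s = 11.1 L/min.

Q ≈ 11.1 L/min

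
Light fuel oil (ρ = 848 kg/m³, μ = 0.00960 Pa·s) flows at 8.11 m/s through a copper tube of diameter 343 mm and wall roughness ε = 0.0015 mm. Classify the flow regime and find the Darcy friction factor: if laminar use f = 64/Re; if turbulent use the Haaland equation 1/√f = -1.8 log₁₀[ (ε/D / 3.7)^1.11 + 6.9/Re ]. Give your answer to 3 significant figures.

f ≈ 0.0149

Re = ρVD/μ = 848·8.11·0.343/0.0096 = 2.457e+05.
Re > 4000 → turbulent. ε/D = 1.5e-06/0.343 = 4.37e-06; Haaland: 1/√f = -1.8 log₁₀[2.63e-07 + 2.81e-05] = 8.186, so f = 0.01492.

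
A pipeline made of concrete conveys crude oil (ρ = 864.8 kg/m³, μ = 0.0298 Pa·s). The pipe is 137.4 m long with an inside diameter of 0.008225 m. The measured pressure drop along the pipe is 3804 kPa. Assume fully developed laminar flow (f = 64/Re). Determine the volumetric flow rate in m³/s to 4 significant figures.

Q ≈ 1.044×10^-4 m³/s

For laminar flow, f = 64/Re with Re = ρVD/μ, so Darcy-Weisbach reduces to ΔP = 32μLV/D². Solving for V: V = ΔP·D²/(32μL) = 3.804e+06·(0.008225)²/(32·0.0298·137.4) = 1.964 m/s.
Check: Re = ρVD/μ = 864.8·1.964·0.008225/0.0298 = 468.8 < 2300, so the laminar assumption holds.
Q = V·A = 1.964·(π/4·0.008225²) = 0.0001044 m³/s = 1.044×10^-4 m³/s.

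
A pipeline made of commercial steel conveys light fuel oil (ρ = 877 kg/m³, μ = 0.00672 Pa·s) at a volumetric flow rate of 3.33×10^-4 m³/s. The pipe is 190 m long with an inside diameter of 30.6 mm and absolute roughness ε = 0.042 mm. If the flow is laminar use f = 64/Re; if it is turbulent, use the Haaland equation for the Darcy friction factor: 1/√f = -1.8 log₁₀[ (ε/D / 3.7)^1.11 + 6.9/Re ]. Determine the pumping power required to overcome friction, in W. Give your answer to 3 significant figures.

P ≈ 6.58 W

Cross-sectional area A = πD²/4 = π(0.0306)²/4 = 0.0007354 m²; mean velocity V = Q/A = 0.000333/0.0007354 = 0.4528 m/s.
Reynolds number Re = ρVD/μ = 877 · 0.4528 · 0.0306 / 0.00672 = 1808.
Re < 2300 → laminar flow, so f = 64/Re = 64/1808 = 0.03539 (the turbulent correlation is not needed).
Darcy-Weisbach: ΔP = f(L/D)(ρV²/2) = 0.03539·(190/0.0306)·(877·0.4528²/2) = 0.03539·6209·89.91 = 1.976e+04 Pa.
Pumping power P = QΔP = 0.000333·1.976e+04 = 6.579 W = 6.58 W.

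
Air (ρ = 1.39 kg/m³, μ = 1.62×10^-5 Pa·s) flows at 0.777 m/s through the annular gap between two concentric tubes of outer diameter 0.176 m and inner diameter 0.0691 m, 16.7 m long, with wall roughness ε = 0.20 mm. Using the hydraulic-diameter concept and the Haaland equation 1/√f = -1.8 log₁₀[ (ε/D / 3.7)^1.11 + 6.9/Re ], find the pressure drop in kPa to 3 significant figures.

ΔP ≈ 0.00236 kPa

Hydraulic diameter D_h = 4A/P = D_o - D_i = 0.176 - 0.0691 = 0.1069 m.
Re = ρVD_h/μ = 1.39·0.777·0.1069/1.62e-05 = 7127.
ε/D_h = 0.0002/0.1069 = 0.00187; Haaland gives 1/√f = -1.8 log₁₀[0.000219+0.000968] = 5.266, so f = 0.03607.
ΔP = f(L/D_h)(ρV²/2) = 0.03607·16.7/0.1069·0.4196 = 2.364 Pa.
ΔP = 0.00236 kPa.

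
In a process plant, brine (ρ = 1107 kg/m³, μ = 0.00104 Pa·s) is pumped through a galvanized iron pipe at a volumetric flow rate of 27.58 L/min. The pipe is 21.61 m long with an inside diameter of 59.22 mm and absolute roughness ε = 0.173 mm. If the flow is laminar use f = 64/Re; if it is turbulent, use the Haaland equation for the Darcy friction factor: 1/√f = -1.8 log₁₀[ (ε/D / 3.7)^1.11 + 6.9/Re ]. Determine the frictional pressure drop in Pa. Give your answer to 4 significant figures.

ΔP ≈ 193.8 Pa

Q = 27.58 L/min = 27.58/60000 = 0.0004597 m³/s.
Cross-sectional area A = πD²/4 = π(0.05922)²/4 = 0.002754 m²; mean velocity V = Q/A = 0.0004597/0.002754 = 0.1669 m/s.
Reynolds number Re = ρVD/μ = 1107 · 0.1669 · 0.05922 / 0.00104 = 1.052e+04.
Re > 4000 → turbulent. Relative roughness ε/D = 0.000173/0.05922 = 0.00292. Haaland: 1/√f = -1.8 log₁₀[(0.00292/3.7)^1.11 + 6.9/1.052e+04] = -1.8 log₁₀[0.00036 + 0.000656] = 5.388, so f = 0.03445.
Darcy-Weisbach: ΔP = f(L/D)(ρV²/2) = 0.03445·(21.61/0.05922)·(1107·0.1669²/2) = 0.03445·364.9·15.42 = 193.8 Pa.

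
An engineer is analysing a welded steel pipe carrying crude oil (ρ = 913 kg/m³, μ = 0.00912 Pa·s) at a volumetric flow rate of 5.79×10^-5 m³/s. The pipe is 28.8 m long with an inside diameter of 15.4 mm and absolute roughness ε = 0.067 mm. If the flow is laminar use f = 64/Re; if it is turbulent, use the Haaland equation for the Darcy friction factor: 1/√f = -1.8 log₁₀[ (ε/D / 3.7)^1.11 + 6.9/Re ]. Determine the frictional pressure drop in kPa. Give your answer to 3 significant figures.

Cross-sectional area A = πD²/4 = π(0.0154)²/4 = 0.0001863 m²; mean velocity V = Q/A = 5.79e-05/0.0001863 = 0.3108 m/s.
Reynolds number Re = ρVD/μ = 913 · 0.3108 · 0.0154 / 0.00912 = 479.2.
Re < 2300 → laminar flow, so f = 64/Re = 64/479.2 = 0.1335 (the turbulent correlation is not needed).
Darcy-Weisbach: ΔP = f(L/D)(ρV²/2) = 0.1335·(28.8/0.0154)·(913·0.3108²/2) = 0.1335·1870·44.11 = 1.102e+04 Pa.
ΔP = 1.102e+04 Pa = 11.0 kPa.

ΔP ≈ 11.0 kPa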